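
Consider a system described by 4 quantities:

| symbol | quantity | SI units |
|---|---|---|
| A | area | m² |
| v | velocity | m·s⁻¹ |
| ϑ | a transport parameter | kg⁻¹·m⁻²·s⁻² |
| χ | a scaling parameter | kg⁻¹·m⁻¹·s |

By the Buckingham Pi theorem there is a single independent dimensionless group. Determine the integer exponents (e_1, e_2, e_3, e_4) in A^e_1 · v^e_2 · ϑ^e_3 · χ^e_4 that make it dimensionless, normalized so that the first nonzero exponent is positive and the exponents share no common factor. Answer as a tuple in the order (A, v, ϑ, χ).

(2, -3, 1, -1)

M: e_1·(0) + e_2·(0) + e_3·(-1) + e_4·(-1) = 0
L: e_1·(2) + e_2·(1) + e_3·(-2) + e_4·(-1) = 0
T: e_1·(0) + e_2·(-1) + e_3·(-2) + e_4·(1) = 0
Solving this homogeneous linear system for the smallest-integer solution (first nonzero entry positive) gives (2, -3, 1, -1).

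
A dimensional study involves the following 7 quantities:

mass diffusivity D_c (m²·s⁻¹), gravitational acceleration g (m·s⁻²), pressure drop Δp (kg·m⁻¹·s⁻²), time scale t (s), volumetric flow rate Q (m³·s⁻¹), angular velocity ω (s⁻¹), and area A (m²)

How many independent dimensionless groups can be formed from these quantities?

There are 7 variables and 3 base dimensions (M, L, T).
The dimension matrix has rank 3.
Independent dimensionless groups: 7 − 3 = 4.

4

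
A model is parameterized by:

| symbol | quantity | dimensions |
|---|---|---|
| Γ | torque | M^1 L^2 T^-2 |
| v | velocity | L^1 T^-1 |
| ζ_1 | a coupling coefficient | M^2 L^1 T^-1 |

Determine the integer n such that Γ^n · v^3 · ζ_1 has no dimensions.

Balance the M exponent: (1)·n from Γ, plus 3·(0) + (2) = 2 from the rest, must sum to zero.
n + 2 = 0, so n = -2.

-2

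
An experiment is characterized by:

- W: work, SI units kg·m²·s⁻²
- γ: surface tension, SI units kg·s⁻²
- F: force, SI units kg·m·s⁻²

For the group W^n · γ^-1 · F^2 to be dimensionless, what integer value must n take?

-1

Balance the M exponent: (1)·n from W, plus −(1) + 2·(1) = 1 from the rest, must sum to zero.
n + 1 = 0, so n = -1.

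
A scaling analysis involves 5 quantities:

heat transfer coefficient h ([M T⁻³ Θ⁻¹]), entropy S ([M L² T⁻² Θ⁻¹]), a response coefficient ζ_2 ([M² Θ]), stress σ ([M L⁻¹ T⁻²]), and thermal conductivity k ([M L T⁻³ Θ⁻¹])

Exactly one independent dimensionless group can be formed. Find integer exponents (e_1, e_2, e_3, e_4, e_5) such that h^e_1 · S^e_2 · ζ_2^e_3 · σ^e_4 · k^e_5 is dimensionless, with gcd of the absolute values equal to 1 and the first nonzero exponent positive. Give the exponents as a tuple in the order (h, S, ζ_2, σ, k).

(1, -3, 1, -3, 3)

M: e_1·(1) + e_2·(1) + e_3·(2) + e_4·(1) + e_5·(1) = 0
L: e_1·(0) + e_2·(2) + e_3·(0) + e_4·(-1) + e_5·(1) = 0
T: e_1·(-3) + e_2·(-2) + e_3·(0) + e_4·(-2) + e_5·(-3) = 0
Θ: e_1·(-1) + e_2·(-1) + e_3·(1) + e_4·(0) + e_5·(-1) = 0
Solving this homogeneous linear system for the smallest-integer solution (first nonzero entry positive) gives (1, -3, 1, -3, 3).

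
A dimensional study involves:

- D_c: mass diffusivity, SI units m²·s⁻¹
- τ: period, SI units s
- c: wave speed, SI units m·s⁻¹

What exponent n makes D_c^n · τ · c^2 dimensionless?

Balance the L exponent: (2)·n from D_c, plus (0) + 2·(1) = 2 from the rest, must sum to zero.
2n + 2 = 0, so n = -1.

-1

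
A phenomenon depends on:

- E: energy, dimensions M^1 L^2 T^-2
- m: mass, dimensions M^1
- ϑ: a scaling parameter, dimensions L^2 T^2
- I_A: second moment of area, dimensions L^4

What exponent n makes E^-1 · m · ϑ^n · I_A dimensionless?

-1

Balance the L exponent: (2)·n from ϑ, plus −(2) + (0) + (4) = 2 from the rest, must sum to zero.
2n + 2 = 0, so n = -1.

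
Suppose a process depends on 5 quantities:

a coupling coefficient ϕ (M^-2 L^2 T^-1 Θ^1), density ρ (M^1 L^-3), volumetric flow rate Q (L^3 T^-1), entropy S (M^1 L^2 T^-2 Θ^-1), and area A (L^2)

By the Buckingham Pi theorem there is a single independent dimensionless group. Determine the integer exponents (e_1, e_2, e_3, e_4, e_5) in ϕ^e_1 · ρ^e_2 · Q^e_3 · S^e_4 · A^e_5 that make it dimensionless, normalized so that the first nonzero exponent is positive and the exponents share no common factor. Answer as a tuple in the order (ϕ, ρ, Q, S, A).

(1, 1, -3, 1, 4)

M: e_1·(-2) + e_2·(1) + e_3·(0) + e_4·(1) + e_5·(0) = 0
L: e_1·(2) + e_2·(-3) + e_3·(3) + e_4·(2) + e_5·(2) = 0
T: e_1·(-1) + e_2·(0) + e_3·(-1) + e_4·(-2) + e_5·(0) = 0
Θ: e_1·(1) + e_2·(0) + e_3·(0) + e_4·(-1) + e_5·(0) = 0
Solving this homogeneous linear system for the smallest-integer solution (first nonzero entry positive) gives (1, 1, -3, 1, 4).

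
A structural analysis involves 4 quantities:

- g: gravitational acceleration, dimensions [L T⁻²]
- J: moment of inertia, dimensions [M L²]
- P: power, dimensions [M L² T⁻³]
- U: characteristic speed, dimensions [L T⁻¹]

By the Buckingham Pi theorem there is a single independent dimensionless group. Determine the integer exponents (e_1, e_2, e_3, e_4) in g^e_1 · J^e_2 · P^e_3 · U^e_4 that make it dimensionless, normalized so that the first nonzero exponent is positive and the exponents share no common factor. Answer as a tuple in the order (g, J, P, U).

M: e_1·(0) + e_2·(1) + e_3·(1) + e_4·(0) = 0
L: e_1·(1) + e_2·(2) + e_3·(2) + e_4·(1) = 0
T: e_1·(-2) + e_2·(0) + e_3·(-3) + e_4·(-1) = 0
Solving this homogeneous linear system for the smallest-integer solution (first nonzero entry positive) gives (3, 1, -1, -3).

(3, 1, -1, -3)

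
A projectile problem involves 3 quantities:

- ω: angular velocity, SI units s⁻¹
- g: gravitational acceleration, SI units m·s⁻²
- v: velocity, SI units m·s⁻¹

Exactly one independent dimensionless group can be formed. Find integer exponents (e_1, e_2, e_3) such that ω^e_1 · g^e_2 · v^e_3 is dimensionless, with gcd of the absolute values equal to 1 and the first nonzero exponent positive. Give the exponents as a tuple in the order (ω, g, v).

(1, -1, 1)

L: e_1·(0) + e_2·(1) + e_3·(1) = 0
T: e_1·(-1) + e_2·(-2) + e_3·(-1) = 0
Solving this homogeneous linear system for the smallest-integer solution (first nonzero entry positive) gives (1, -1, 1).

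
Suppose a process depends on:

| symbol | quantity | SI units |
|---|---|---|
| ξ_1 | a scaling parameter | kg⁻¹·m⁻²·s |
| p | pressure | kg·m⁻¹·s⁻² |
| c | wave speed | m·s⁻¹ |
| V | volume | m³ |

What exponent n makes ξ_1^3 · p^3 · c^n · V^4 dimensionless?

Balance the L exponent: (1)·n from c, plus 3·(-2) + 3·(-1) + 4·(3) = 3 from the rest, must sum to zero.
n + 3 = 0, so n = -3.

-3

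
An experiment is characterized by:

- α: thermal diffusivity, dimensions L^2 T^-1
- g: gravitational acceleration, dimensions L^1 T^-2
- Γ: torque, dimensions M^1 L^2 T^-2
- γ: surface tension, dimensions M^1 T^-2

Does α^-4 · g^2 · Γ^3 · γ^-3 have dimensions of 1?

Sum the exponent of each base dimension across the product:
  M: −4·[α]_M + 2·[g]_M + 3·[Γ]_M − 3·[γ]_M = −4·(0) + 2·(0) + 3·(1) − 3·(1) = 0
  L: −4·[α]_L + 2·[g]_L + 3·[Γ]_L − 3·[γ]_L = −4·(2) + 2·(1) + 3·(2) − 3·(0) = 0
  T: −4·[α]_T + 2·[g]_T + 3·[Γ]_T − 3·[γ]_T = −4·(-1) + 2·(-2) + 3·(-2) − 3·(-2) = 0
  I: −4·[α]_I + 2·[g]_I + 3·[Γ]_I − 3·[γ]_I = −4·(0) + 2·(0) + 3·(0) − 3·(0) = 0
All base exponents vanish — dimensionless.

yes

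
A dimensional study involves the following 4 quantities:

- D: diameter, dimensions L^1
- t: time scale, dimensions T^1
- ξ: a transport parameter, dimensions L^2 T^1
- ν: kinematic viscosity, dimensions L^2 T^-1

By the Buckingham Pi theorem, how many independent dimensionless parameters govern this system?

2

There are 4 variables and 2 base dimensions (L, T).
The dimension matrix has rank 2.
Independent dimensionless groups: 4 − 2 = 2.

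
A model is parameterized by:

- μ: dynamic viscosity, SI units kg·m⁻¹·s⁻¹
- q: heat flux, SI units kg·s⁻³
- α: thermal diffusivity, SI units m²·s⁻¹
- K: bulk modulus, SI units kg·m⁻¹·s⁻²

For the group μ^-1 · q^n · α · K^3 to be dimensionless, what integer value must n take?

-2

Balance the M exponent: (1)·n from q, plus −(1) + (0) + 3·(1) = 2 from the rest, must sum to zero.
n + 2 = 0, so n = -2.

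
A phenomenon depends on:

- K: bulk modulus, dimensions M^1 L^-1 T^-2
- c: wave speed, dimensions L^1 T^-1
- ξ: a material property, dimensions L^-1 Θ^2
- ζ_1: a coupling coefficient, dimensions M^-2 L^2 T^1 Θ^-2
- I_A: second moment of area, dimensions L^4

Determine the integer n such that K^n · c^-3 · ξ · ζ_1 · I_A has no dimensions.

Balance the M exponent: (1)·n from K, plus −3·(0) + (0) + (-2) + (0) = -2 from the rest, must sum to zero.
n − 2 = 0, so n = 2.

2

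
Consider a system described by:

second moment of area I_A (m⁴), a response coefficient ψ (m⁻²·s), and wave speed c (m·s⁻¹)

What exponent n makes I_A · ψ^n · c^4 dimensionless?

Balance the L exponent: (-2)·n from ψ, plus (4) + 4·(1) = 8 from the rest, must sum to zero.
-2n + 8 = 0, so n = 4.

4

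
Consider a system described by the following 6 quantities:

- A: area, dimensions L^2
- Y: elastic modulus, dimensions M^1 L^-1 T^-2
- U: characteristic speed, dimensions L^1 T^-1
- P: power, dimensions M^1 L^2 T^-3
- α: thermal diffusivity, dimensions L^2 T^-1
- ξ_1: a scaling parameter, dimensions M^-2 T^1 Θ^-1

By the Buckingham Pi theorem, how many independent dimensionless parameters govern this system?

2

There are 6 variables and 4 base dimensions (M, L, T, Θ).
The dimension matrix has rank 4.
Independent dimensionless groups: 6 − 4 = 2.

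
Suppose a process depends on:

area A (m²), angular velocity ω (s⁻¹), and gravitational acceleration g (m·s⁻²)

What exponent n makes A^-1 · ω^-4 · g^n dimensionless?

2

Balance the L exponent: (1)·n from g, plus −(2) − 4·(0) = -2 from the rest, must sum to zero.
n − 2 = 0, so n = 2.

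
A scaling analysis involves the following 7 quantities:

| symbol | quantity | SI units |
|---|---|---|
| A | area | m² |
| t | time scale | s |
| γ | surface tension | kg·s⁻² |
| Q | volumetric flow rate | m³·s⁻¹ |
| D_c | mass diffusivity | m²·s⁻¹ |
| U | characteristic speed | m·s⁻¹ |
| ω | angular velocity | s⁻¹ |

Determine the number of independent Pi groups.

There are 7 variables and 3 base dimensions (M, L, T).
The dimension matrix has rank 3.
Independent dimensionless groups: 7 − 3 = 4.

4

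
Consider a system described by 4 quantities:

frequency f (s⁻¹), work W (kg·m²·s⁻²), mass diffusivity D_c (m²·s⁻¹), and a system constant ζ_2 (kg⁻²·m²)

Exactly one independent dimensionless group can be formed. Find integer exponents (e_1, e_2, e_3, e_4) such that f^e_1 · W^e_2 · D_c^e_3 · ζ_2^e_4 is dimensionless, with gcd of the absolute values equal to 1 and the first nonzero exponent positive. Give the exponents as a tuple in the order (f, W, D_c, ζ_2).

(1, -2, 3, -1)

M: e_1·(0) + e_2·(1) + e_3·(0) + e_4·(-2) = 0
L: e_1·(0) + e_2·(2) + e_3·(2) + e_4·(2) = 0
T: e_1·(-1) + e_2·(-2) + e_3·(-1) + e_4·(0) = 0
Solving this homogeneous linear system for the smallest-integer solution (first nonzero entry positive) gives (1, -2, 3, -1).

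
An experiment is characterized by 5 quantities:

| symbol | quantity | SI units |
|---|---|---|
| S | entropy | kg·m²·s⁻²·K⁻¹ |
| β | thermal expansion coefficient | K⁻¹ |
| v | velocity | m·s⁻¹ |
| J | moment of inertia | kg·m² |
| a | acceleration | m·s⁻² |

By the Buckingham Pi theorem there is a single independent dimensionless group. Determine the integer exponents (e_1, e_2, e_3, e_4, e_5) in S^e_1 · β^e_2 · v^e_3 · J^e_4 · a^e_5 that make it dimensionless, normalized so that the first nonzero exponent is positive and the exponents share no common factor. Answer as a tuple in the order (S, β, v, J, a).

M: e_1·(1) + e_2·(0) + e_3·(0) + e_4·(1) + e_5·(0) = 0
L: e_1·(2) + e_2·(0) + e_3·(1) + e_4·(2) + e_5·(1) = 0
T: e_1·(-2) + e_2·(0) + e_3·(-1) + e_4·(0) + e_5·(-2) = 0
Θ: e_1·(-1) + e_2·(-1) + e_3·(0) + e_4·(0) + e_5·(0) = 0
Solving this homogeneous linear system for the smallest-integer solution (first nonzero entry positive) gives (1, -1, 2, -1, -2).

(1, -1, 2, -1, -2)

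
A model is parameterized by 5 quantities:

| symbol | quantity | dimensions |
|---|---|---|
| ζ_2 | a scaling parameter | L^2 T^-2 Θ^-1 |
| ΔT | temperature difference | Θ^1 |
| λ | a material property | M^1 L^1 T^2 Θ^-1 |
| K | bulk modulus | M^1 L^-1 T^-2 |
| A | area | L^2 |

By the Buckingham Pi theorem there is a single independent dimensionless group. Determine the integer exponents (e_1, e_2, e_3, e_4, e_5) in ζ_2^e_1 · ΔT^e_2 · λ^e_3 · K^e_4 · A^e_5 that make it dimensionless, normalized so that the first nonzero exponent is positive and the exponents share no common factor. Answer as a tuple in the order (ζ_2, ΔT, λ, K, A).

(2, 3, 1, -1, -3)

M: e_1·(0) + e_2·(0) + e_3·(1) + e_4·(1) + e_5·(0) = 0
L: e_1·(2) + e_2·(0) + e_3·(1) + e_4·(-1) + e_5·(2) = 0
T: e_1·(-2) + e_2·(0) + e_3·(2) + e_4·(-2) + e_5·(0) = 0
Θ: e_1·(-1) + e_2·(1) + e_3·(-1) + e_4·(0) + e_5·(0) = 0
Solving this homogeneous linear system for the smallest-integer solution (first nonzero entry positive) gives (2, 3, 1, -1, -3).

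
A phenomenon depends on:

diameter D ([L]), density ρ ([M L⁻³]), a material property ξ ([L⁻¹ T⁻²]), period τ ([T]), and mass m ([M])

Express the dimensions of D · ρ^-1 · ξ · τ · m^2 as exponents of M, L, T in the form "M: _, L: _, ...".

Collect each base-dimension exponent across the product:
  M: (0) − (1) + (0) + (0) + 2·(1) = 1
  L: (1) − (-3) + (-1) + (0) + 2·(0) = 3
  T: (0) − (0) + (-2) + (1) + 2·(0) = -1
So the dimensions are [M L³ T⁻¹].

M: 1, L: 3, T: -1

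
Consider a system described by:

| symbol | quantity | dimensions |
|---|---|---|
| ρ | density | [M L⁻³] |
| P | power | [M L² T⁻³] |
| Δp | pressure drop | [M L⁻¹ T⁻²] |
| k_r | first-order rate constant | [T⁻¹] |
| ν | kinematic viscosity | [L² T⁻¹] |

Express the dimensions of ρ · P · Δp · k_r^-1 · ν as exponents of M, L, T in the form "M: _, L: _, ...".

M: 3, L: 0, T: -5

Collect each base-dimension exponent across the product:
  M: (1) + (1) + (1) − (0) + (0) = 3
  L: (-3) + (2) + (-1) − (0) + (2) = 0
  T: (0) + (-3) + (-2) − (-1) + (-1) = -5
So the dimensions are [M³ T⁻⁵].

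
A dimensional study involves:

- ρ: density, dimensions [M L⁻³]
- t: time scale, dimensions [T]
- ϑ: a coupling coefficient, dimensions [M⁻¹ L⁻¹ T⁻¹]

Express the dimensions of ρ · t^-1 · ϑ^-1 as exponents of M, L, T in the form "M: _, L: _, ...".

Collect each base-dimension exponent across the product:
  M: (1) − (0) − (-1) = 2
  L: (-3) − (0) − (-1) = -2
  T: (0) − (1) − (-1) = 0
So the dimensions are [M² L⁻²].

M: 2, L: -2, T: 0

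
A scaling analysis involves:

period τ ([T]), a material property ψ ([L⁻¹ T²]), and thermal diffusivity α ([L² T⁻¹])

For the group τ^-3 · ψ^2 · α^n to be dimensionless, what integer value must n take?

Balance the L exponent: (2)·n from α, plus −3·(0) + 2·(-1) = -2 from the rest, must sum to zero.
2n − 2 = 0, so n = 1.

1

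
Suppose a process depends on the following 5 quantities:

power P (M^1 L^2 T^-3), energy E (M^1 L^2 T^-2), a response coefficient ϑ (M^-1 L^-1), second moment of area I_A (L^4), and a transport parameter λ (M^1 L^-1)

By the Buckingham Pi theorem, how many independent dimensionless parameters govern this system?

There are 5 variables and 3 base dimensions (M, L, T).
The dimension matrix has rank 3.
Independent dimensionless groups: 5 − 3 = 2.

2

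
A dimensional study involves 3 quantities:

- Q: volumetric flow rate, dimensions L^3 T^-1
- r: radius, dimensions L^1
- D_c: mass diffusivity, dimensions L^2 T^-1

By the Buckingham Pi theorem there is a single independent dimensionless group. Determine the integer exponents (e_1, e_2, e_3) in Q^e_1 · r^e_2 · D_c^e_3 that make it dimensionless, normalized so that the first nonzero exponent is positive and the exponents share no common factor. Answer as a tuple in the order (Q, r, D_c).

(1, -1, -1)

L: e_1·(3) + e_2·(1) + e_3·(2) = 0
T: e_1·(-1) + e_2·(0) + e_3·(-1) = 0
Solving this homogeneous linear system for the smallest-integer solution (first nonzero entry positive) gives (1, -1, -1).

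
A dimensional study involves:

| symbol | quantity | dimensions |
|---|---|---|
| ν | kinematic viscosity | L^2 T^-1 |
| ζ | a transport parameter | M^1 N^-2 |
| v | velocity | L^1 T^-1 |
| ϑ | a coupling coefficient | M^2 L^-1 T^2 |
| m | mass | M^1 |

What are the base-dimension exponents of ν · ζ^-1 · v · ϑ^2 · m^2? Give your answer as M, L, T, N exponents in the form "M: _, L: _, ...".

Collect each base-dimension exponent across the product:
  M: (0) − (1) + (0) + 2·(2) + 2·(1) = 5
  L: (2) − (0) + (1) + 2·(-1) + 2·(0) = 1
  T: (-1) − (0) + (-1) + 2·(2) + 2·(0) = 2
  N: (0) − (-2) + (0) + 2·(0) + 2·(0) = 2
So the dimensions are [M⁵ L T² N²].

M: 5, L: 1, T: 2, N: 2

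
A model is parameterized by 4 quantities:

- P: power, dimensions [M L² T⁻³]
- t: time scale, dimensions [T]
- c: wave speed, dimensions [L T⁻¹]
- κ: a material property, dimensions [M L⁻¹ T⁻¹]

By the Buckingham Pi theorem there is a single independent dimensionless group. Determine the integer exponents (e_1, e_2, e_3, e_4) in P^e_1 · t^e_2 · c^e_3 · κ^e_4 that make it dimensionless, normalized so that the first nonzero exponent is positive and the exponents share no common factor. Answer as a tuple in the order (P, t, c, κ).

(1, -1, -3, -1)

M: e_1·(1) + e_2·(0) + e_3·(0) + e_4·(1) = 0
L: e_1·(2) + e_2·(0) + e_3·(1) + e_4·(-1) = 0
T: e_1·(-3) + e_2·(1) + e_3·(-1) + e_4·(-1) = 0
Solving this homogeneous linear system for the smallest-integer solution (first nonzero entry positive) gives (1, -1, -3, -1).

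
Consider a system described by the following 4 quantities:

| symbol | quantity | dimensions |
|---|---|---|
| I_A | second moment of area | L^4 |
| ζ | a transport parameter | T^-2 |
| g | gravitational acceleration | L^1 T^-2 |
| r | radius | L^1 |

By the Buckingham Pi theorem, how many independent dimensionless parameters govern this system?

2

There are 4 variables and 2 base dimensions (L, T).
The dimension matrix has rank 2.
Independent dimensionless groups: 4 − 2 = 2.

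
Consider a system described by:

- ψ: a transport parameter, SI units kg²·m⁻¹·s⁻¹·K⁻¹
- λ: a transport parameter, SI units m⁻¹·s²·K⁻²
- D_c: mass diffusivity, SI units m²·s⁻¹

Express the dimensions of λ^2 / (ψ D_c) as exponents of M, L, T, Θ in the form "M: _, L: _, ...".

M: -2, L: -3, T: 6, Θ: -3

Collect each base-dimension exponent across the product:
  M: −(2) + 2·(0) − (0) = -2
  L: −(-1) + 2·(-1) − (2) = -3
  T: −(-1) + 2·(2) − (-1) = 6
  Θ: −(-1) + 2·(-2) − (0) = -3
So the dimensions are [M⁻² L⁻³ T⁶ Θ⁻³].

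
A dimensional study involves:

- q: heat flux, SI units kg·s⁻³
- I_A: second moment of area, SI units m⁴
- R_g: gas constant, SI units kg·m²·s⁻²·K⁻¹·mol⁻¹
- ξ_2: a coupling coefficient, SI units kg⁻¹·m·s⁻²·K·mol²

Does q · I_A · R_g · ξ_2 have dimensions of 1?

no

Sum the exponent of each base dimension across the product:
  M: [q]_M + [I_A]_M + [R_g]_M + [ξ_2]_M = (1) + (0) + (1) + (-1) = 1
  L: [q]_L + [I_A]_L + [R_g]_L + [ξ_2]_L = (0) + (4) + (2) + (1) = 7
  T: [q]_T + [I_A]_T + [R_g]_T + [ξ_2]_T = (-3) + (0) + (-2) + (-2) = -7
  Θ: [q]_Θ + [I_A]_Θ + [R_g]_Θ + [ξ_2]_Θ = (0) + (0) + (-1) + (1) = 0
  N: [q]_N + [I_A]_N + [R_g]_N + [ξ_2]_N = (0) + (0) + (-1) + (2) = 1
Net dimensions [M L⁷ T⁻⁷ N] ≠ [1] — not dimensionless.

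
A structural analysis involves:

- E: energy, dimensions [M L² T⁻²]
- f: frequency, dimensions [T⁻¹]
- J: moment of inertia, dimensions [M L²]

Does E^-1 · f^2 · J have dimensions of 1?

Sum the exponent of each base dimension across the product:
  M: −[E]_M + 2·[f]_M + [J]_M = −(1) + 2·(0) + (1) = 0
  L: −[E]_L + 2·[f]_L + [J]_L = −(2) + 2·(0) + (2) = 0
  T: −[E]_T + 2·[f]_T + [J]_T = −(-2) + 2·(-1) + (0) = 0
All base exponents vanish — dimensionless.

yes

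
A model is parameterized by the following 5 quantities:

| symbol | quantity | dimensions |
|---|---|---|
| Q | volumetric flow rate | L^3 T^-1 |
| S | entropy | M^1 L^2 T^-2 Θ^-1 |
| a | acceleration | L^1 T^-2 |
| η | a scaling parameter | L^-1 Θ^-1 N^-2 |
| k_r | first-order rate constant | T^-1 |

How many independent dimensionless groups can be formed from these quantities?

There are 5 variables and 5 base dimensions (M, L, T, Θ, N).
The dimension matrix has rank 4 (less than 5: the dimension vectors are linearly dependent).
Independent dimensionless groups: 5 − 4 = 1.

1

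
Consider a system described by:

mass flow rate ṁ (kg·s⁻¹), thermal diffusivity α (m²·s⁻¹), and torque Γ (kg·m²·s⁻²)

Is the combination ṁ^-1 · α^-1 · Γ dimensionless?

Sum the exponent of each base dimension across the product:
  M: −[ṁ]_M − [α]_M + [Γ]_M = −(1) − (0) + (1) = 0
  L: −[ṁ]_L − [α]_L + [Γ]_L = −(0) − (2) + (2) = 0
  T: −[ṁ]_T − [α]_T + [Γ]_T = −(-1) − (-1) + (-2) = 0
  I: −[ṁ]_I − [α]_I + [Γ]_I = −(0) − (0) + (0) = 0
All base exponents vanish — dimensionless.

yes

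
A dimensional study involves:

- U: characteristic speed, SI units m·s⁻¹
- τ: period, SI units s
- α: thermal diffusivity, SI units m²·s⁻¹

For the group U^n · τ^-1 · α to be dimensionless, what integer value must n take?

-2

Balance the L exponent: (1)·n from U, plus −(0) + (2) = 2 from the rest, must sum to zero.
n + 2 = 0, so n = -2.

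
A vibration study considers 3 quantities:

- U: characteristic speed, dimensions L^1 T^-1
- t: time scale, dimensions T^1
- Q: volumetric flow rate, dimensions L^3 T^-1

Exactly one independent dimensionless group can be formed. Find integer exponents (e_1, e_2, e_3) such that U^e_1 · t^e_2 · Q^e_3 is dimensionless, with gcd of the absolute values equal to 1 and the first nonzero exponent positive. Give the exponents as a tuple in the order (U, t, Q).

(3, 2, -1)

L: e_1·(1) + e_2·(0) + e_3·(3) = 0
T: e_1·(-1) + e_2·(1) + e_3·(-1) = 0
Solving this homogeneous linear system for the smallest-integer solution (first nonzero entry positive) gives (3, 2, -1).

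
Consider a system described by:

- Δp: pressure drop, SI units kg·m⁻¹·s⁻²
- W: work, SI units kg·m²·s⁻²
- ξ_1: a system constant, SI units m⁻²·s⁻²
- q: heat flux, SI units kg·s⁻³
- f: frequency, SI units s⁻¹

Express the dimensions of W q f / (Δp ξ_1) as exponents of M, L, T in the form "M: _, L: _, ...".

M: 1, L: 5, T: -2

Collect each base-dimension exponent across the product:
  M: −(1) + (1) − (0) + (1) + (0) = 1
  L: −(-1) + (2) − (-2) + (0) + (0) = 5
  T: −(-2) + (-2) − (-2) + (-3) + (-1) = -2
So the dimensions are [M L⁵ T⁻²].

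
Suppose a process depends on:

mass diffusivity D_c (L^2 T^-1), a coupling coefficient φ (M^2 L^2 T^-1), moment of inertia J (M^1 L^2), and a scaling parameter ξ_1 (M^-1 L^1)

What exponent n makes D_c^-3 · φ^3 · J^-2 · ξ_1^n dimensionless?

4

Balance the M exponent: (-1)·n from ξ_1, plus −3·(0) + 3·(2) − 2·(1) = 4 from the rest, must sum to zero.
−n + 4 = 0, so n = 4.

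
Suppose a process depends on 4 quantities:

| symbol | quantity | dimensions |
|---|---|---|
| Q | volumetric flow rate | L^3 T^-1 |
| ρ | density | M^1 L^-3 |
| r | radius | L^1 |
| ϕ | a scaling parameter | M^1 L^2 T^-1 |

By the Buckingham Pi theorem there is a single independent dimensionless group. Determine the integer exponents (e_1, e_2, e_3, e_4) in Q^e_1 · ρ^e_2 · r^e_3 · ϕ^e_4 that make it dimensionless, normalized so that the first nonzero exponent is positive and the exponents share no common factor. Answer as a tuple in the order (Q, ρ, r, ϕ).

M: e_1·(0) + e_2·(1) + e_3·(0) + e_4·(1) = 0
L: e_1·(3) + e_2·(-3) + e_3·(1) + e_4·(2) = 0
T: e_1·(-1) + e_2·(0) + e_3·(0) + e_4·(-1) = 0
Solving this homogeneous linear system for the smallest-integer solution (first nonzero entry positive) gives (1, 1, 2, -1).

(1, 1, 2, -1)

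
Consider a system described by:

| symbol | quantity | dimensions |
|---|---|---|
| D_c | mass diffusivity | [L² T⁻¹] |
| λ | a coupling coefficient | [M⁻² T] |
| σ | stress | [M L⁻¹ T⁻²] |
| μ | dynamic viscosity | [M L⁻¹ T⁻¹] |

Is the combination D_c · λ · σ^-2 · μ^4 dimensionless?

yes

Sum the exponent of each base dimension across the product:
  M: [D_c]_M + [λ]_M − 2·[σ]_M + 4·[μ]_M = (0) + (-2) − 2·(1) + 4·(1) = 0
  L: [D_c]_L + [λ]_L − 2·[σ]_L + 4·[μ]_L = (2) + (0) − 2·(-1) + 4·(-1) = 0
  T: [D_c]_T + [λ]_T − 2·[σ]_T + 4·[μ]_T = (-1) + (1) − 2·(-2) + 4·(-1) = 0
All base exponents vanish — dimensionless.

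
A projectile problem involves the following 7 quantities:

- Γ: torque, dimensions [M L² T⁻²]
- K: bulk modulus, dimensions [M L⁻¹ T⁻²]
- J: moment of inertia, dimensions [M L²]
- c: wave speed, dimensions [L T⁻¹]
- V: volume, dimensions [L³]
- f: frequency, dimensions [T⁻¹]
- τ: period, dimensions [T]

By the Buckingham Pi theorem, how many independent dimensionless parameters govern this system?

4

There are 7 variables and 3 base dimensions (M, L, T).
The dimension matrix has rank 3.
Independent dimensionless groups: 7 − 3 = 4.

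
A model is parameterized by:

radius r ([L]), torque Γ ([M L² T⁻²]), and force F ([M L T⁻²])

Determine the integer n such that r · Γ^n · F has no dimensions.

Balance the M exponent: (1)·n from Γ, plus (0) + (1) = 1 from the rest, must sum to zero.
n + 1 = 0, so n = -1.

-1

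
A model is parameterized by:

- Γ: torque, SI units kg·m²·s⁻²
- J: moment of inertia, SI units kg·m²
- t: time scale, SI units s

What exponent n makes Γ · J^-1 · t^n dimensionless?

Balance the T exponent: (1)·n from t, plus (-2) − (0) = -2 from the rest, must sum to zero.
n − 2 = 0, so n = 2.

2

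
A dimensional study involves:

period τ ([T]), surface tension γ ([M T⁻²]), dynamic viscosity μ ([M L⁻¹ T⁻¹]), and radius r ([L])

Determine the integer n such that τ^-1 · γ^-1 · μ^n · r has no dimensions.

Balance the M exponent: (1)·n from μ, plus −(0) − (1) + (0) = -1 from the rest, must sum to zero.
n − 1 = 0, so n = 1.

1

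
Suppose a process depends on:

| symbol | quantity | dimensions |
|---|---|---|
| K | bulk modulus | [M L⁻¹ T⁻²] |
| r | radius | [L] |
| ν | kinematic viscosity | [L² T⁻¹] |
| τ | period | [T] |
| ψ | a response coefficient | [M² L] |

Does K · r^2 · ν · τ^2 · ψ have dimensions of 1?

no

Sum the exponent of each base dimension across the product:
  M: [K]_M + 2·[r]_M + [ν]_M + 2·[τ]_M + [ψ]_M = (1) + 2·(0) + (0) + 2·(0) + (2) = 3
  L: [K]_L + 2·[r]_L + [ν]_L + 2·[τ]_L + [ψ]_L = (-1) + 2·(1) + (2) + 2·(0) + (1) = 4
  T: [K]_T + 2·[r]_T + [ν]_T + 2·[τ]_T + [ψ]_T = (-2) + 2·(0) + (-1) + 2·(1) + (0) = -1
Net dimensions [M³ L⁴ T⁻¹] ≠ [1] — not dimensionless.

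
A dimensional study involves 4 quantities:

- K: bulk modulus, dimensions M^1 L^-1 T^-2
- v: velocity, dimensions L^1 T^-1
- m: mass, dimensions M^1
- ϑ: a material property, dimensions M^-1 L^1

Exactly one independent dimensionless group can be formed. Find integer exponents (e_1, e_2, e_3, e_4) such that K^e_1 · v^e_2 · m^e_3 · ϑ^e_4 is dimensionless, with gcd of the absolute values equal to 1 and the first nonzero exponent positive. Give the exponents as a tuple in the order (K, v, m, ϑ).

M: e_1·(1) + e_2·(0) + e_3·(1) + e_4·(-1) = 0
L: e_1·(-1) + e_2·(1) + e_3·(0) + e_4·(1) = 0
T: e_1·(-2) + e_2·(-1) + e_3·(0) + e_4·(0) = 0
Solving this homogeneous linear system for the smallest-integer solution (first nonzero entry positive) gives (1, -2, 2, 3).

(1, -2, 2, 3)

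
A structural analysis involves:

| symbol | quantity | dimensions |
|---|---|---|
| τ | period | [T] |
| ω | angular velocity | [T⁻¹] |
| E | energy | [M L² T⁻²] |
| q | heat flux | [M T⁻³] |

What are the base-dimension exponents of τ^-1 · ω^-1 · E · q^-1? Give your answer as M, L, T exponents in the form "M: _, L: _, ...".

Collect each base-dimension exponent across the product:
  M: −(0) − (0) + (1) − (1) = 0
  L: −(0) − (0) + (2) − (0) = 2
  T: −(1) − (-1) + (-2) − (-3) = 1
So the dimensions are [L² T].

M: 0, L: 2, T: 1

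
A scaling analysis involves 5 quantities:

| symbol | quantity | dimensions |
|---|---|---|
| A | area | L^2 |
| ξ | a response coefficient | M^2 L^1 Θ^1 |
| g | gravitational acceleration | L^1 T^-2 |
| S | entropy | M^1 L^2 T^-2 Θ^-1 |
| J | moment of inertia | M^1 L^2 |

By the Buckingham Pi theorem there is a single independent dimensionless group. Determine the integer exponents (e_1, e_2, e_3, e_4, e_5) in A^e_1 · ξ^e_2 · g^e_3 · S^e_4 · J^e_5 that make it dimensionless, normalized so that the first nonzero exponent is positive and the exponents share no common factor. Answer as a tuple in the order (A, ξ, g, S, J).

(2, 1, -1, 1, -3)

M: e_1·(0) + e_2·(2) + e_3·(0) + e_4·(1) + e_5·(1) = 0
L: e_1·(2) + e_2·(1) + e_3·(1) + e_4·(2) + e_5·(2) = 0
T: e_1·(0) + e_2·(0) + e_3·(-2) + e_4·(-2) + e_5·(0) = 0
Θ: e_1·(0) + e_2·(1) + e_3·(0) + e_4·(-1) + e_5·(0) = 0
Solving this homogeneous linear system for the smallest-integer solution (first nonzero entry positive) gives (2, 1, -1, 1, -3).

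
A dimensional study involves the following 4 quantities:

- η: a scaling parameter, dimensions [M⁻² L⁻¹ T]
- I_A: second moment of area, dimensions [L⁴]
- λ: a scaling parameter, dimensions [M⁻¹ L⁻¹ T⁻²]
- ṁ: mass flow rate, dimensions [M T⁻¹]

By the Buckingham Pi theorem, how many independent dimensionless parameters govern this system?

There are 4 variables and 3 base dimensions (M, L, T).
The dimension matrix has rank 3.
Independent dimensionless groups: 4 − 3 = 1.

1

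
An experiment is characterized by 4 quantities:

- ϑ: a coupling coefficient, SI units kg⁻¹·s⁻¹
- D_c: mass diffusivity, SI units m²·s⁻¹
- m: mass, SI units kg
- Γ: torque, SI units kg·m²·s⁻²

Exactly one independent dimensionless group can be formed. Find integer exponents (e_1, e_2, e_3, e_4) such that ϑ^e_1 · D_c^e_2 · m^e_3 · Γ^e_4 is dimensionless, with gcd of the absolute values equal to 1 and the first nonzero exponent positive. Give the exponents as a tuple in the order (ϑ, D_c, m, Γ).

M: e_1·(-1) + e_2·(0) + e_3·(1) + e_4·(1) = 0
L: e_1·(0) + e_2·(2) + e_3·(0) + e_4·(2) = 0
T: e_1·(-1) + e_2·(-1) + e_3·(0) + e_4·(-2) = 0
Solving this homogeneous linear system for the smallest-integer solution (first nonzero entry positive) gives (1, 1, 2, -1).

(1, 1, 2, -1)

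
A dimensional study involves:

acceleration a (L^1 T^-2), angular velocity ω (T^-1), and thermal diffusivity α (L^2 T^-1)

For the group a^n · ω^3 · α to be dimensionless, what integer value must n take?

Balance the L exponent: (1)·n from a, plus 3·(0) + (2) = 2 from the rest, must sum to zero.
n + 2 = 0, so n = -2.

-2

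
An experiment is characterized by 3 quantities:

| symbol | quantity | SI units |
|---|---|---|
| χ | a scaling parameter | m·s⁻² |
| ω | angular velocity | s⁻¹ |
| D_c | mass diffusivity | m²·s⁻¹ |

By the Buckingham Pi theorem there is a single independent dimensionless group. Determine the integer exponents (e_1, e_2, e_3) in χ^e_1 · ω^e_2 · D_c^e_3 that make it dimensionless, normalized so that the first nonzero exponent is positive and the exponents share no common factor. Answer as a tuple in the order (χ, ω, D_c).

L: e_1·(1) + e_2·(0) + e_3·(2) = 0
T: e_1·(-2) + e_2·(-1) + e_3·(-1) = 0
Solving this homogeneous linear system for the smallest-integer solution (first nonzero entry positive) gives (2, -3, -1).

(2, -3, -1)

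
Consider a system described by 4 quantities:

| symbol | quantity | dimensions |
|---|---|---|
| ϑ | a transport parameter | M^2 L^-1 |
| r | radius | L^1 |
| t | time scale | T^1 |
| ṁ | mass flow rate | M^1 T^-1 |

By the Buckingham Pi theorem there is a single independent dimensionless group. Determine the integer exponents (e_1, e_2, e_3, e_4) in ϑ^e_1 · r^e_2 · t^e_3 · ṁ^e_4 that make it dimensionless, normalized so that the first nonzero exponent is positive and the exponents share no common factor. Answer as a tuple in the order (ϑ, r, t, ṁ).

M: e_1·(2) + e_2·(0) + e_3·(0) + e_4·(1) = 0
L: e_1·(-1) + e_2·(1) + e_3·(0) + e_4·(0) = 0
T: e_1·(0) + e_2·(0) + e_3·(1) + e_4·(-1) = 0
Solving this homogeneous linear system for the smallest-integer solution (first nonzero entry positive) gives (1, 1, -2, -2).

(1, 1, -2, -2)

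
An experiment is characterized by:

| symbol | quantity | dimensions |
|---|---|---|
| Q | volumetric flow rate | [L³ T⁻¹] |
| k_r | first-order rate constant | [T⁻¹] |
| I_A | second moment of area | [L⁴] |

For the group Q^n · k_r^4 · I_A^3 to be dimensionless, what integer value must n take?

Balance the L exponent: (3)·n from Q, plus 4·(0) + 3·(4) = 12 from the rest, must sum to zero.
3n + 12 = 0, so n = -4.

-4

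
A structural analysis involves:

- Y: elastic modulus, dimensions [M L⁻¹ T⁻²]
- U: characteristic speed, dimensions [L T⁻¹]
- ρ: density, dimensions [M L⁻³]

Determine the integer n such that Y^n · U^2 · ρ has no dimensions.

-1

Balance the M exponent: (1)·n from Y, plus 2·(0) + (1) = 1 from the rest, must sum to zero.
n + 1 = 0, so n = -1.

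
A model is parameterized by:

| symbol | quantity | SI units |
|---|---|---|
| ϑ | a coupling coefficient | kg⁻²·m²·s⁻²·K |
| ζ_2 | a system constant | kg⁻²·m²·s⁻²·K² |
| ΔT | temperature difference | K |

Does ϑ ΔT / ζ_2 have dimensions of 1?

Sum the exponent of each base dimension across the product:
  M: [ϑ]_M − [ζ_2]_M + [ΔT]_M = (-2) − (-2) + (0) = 0
  L: [ϑ]_L − [ζ_2]_L + [ΔT]_L = (2) − (2) + (0) = 0
  T: [ϑ]_T − [ζ_2]_T + [ΔT]_T = (-2) − (-2) + (0) = 0
  Θ: [ϑ]_Θ − [ζ_2]_Θ + [ΔT]_Θ = (1) − (2) + (1) = 0
All base exponents vanish — dimensionless.

yes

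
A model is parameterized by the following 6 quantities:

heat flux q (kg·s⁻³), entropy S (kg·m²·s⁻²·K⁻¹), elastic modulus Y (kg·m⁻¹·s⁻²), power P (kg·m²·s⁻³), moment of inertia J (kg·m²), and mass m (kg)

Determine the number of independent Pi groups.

There are 6 variables and 4 base dimensions (M, L, T, Θ).
The dimension matrix has rank 4.
Independent dimensionless groups: 6 − 4 = 2.

2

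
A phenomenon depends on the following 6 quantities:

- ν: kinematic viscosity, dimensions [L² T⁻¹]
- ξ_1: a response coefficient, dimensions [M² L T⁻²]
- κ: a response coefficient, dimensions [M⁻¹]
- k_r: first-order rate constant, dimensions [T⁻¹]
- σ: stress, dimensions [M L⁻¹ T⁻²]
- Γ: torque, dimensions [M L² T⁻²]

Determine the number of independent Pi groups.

3

There are 6 variables and 3 base dimensions (M, L, T).
The dimension matrix has rank 3.
Independent dimensionless groups: 6 − 3 = 3.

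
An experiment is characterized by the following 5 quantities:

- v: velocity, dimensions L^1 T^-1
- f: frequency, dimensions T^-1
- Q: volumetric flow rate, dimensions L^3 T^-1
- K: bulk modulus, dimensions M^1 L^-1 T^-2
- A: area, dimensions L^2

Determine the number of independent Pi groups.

2

There are 5 variables and 3 base dimensions (M, L, T).
The dimension matrix has rank 3.
Independent dimensionless groups: 5 − 3 = 2.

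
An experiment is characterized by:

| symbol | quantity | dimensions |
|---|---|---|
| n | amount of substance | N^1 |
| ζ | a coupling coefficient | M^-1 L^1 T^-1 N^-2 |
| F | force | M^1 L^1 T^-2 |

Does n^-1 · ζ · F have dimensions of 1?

Sum the exponent of each base dimension across the product:
  M: −[n]_M + [ζ]_M + [F]_M = −(0) + (-1) + (1) = 0
  L: −[n]_L + [ζ]_L + [F]_L = −(0) + (1) + (1) = 2
  T: −[n]_T + [ζ]_T + [F]_T = −(0) + (-1) + (-2) = -3
  N: −[n]_N + [ζ]_N + [F]_N = −(1) + (-2) + (0) = -3
Net dimensions [L² T⁻³ N⁻³] ≠ [1] — not dimensionless.

no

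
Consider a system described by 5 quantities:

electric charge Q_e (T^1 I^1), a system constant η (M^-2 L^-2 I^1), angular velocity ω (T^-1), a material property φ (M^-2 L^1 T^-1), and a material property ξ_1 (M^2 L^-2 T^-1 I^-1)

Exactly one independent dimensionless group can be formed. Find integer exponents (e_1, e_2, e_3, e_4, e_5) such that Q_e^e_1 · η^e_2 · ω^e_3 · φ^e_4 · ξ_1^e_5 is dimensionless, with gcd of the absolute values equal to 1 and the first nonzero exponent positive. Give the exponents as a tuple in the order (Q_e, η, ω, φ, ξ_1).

(4, -1, -3, 4, 3)

M: e_1·(0) + e_2·(-2) + e_3·(0) + e_4·(-2) + e_5·(2) = 0
L: e_1·(0) + e_2·(-2) + e_3·(0) + e_4·(1) + e_5·(-2) = 0
T: e_1·(1) + e_2·(0) + e_3·(-1) + e_4·(-1) + e_5·(-1) = 0
I: e_1·(1) + e_2·(1) + e_3·(0) + e_4·(0) + e_5·(-1) = 0
Solving this homogeneous linear system for the smallest-integer solution (first nonzero entry positive) gives (4, -1, -3, 4, 3).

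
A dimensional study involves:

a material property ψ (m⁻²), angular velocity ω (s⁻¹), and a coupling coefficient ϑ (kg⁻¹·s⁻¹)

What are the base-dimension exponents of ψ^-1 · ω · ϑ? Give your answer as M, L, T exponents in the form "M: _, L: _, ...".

Collect each base-dimension exponent across the product:
  M: −(0) + (0) + (-1) = -1
  L: −(-2) + (0) + (0) = 2
  T: −(0) + (-1) + (-1) = -2
So the dimensions are [M⁻¹ L² T⁻²].

M: -1, L: 2, T: -2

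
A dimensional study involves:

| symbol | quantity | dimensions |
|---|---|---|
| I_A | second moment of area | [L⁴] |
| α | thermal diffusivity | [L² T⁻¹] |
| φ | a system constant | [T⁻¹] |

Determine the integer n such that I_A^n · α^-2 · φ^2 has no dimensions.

Balance the L exponent: (4)·n from I_A, plus −2·(2) + 2·(0) = -4 from the rest, must sum to zero.
4n − 4 = 0, so n = 1.

1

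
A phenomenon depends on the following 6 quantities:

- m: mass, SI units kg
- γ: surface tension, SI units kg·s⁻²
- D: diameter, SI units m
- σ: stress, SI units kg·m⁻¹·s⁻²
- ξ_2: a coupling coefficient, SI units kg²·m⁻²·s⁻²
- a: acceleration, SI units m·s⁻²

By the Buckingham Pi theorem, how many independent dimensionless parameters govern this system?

3

There are 6 variables and 3 base dimensions (M, L, T).
The dimension matrix has rank 3.
Independent dimensionless groups: 6 − 3 = 3.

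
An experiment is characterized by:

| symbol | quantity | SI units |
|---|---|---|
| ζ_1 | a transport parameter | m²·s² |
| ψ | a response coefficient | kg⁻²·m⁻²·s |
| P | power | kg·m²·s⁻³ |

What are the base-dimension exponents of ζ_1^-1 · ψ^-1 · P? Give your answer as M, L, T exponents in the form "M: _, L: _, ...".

Collect each base-dimension exponent across the product:
  M: −(0) − (-2) + (1) = 3
  L: −(2) − (-2) + (2) = 2
  T: −(2) − (1) + (-3) = -6
So the dimensions are [M³ L² T⁻⁶].

M: 3, L: 2, T: -6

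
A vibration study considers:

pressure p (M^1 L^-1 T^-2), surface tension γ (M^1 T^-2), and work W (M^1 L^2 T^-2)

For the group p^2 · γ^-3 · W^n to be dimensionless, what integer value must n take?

Balance the M exponent: (1)·n from W, plus 2·(1) − 3·(1) = -1 from the rest, must sum to zero.
n − 1 = 0, so n = 1.

1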